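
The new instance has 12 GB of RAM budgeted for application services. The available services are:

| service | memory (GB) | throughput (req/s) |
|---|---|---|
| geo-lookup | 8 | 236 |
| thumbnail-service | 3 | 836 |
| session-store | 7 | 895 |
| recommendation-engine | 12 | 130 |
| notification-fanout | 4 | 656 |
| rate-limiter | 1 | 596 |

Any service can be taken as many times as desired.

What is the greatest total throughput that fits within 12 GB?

7152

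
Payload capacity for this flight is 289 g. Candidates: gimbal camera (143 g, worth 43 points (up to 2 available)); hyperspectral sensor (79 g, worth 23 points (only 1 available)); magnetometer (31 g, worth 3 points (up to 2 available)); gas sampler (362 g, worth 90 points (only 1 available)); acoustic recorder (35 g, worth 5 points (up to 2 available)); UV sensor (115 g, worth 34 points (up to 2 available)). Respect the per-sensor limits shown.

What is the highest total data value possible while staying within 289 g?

The ratio ordering already packs tightly: 2×gimbal camera, 286 g, 86.
Nothing else within 289 g beats 86.

86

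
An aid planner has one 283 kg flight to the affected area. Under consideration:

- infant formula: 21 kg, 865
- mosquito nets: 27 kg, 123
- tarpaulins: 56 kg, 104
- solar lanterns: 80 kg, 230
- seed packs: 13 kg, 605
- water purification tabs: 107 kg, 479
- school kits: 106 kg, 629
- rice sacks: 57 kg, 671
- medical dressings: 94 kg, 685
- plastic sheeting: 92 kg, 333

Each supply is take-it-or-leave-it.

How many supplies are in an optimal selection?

Optimal total is 3159.
For example infant formula + seed packs + rice sacks + medical dressings + plastic sheeting achieves it, using 277 kg.
Every optimal selection uses 5 supplies.

5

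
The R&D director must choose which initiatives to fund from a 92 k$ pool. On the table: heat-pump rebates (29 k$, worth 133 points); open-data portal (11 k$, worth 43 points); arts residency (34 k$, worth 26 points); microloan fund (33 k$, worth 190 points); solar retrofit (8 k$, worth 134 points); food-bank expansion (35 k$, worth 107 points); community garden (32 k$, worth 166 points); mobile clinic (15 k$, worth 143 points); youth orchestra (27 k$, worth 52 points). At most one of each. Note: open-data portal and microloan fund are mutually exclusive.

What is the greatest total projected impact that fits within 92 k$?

By projected impact per k$: solar retrofit 16.75, mobile clinic 9.53, microloan fund 5.76, community garden 5.19 lead.
Best packing: microloan fund + solar retrofit + community garden + mobile clinic — 88 k$, 633 total.

633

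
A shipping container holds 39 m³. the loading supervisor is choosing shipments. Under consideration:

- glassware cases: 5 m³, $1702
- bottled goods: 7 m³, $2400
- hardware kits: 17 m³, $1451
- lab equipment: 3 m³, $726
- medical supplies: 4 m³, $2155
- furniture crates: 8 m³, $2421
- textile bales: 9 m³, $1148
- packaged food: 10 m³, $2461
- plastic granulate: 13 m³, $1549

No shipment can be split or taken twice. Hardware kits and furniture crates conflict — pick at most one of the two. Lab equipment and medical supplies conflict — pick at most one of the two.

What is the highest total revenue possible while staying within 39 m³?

11139

Taking glassware cases + bottled goods + medical supplies + furniture crates + packaged food: 34 m³ used, 11139 in revenue.
The closest alternative, bottled goods + medical supplies + furniture crates + textile bales + packaged food, reaches only 10585.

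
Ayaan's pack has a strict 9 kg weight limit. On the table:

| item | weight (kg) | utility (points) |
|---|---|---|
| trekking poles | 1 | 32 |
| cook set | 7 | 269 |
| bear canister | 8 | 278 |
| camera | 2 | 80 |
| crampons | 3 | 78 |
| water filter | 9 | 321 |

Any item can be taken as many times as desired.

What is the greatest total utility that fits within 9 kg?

Best packing: trekking poles + 4×camera — 9 kg, 352 total.

352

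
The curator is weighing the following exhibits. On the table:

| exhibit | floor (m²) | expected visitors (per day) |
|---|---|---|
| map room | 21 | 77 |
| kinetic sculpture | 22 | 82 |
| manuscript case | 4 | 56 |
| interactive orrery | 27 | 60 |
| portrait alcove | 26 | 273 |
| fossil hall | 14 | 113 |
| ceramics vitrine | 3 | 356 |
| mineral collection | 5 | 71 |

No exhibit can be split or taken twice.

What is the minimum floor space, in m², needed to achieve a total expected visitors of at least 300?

Need the lightest bundle worth ≥ 300.
Taking ceramics vitrine gives 356 (≥ 300) for 3 m².
Below 3 m² the best achievable stays under 300.

3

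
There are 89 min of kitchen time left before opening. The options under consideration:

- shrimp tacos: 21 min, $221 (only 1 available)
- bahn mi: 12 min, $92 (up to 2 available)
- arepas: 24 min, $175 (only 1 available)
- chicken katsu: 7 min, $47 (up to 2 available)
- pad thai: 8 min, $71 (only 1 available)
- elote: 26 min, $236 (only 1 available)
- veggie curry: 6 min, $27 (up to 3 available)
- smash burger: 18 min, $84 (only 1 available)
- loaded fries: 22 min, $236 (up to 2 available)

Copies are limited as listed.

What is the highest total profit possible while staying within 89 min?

877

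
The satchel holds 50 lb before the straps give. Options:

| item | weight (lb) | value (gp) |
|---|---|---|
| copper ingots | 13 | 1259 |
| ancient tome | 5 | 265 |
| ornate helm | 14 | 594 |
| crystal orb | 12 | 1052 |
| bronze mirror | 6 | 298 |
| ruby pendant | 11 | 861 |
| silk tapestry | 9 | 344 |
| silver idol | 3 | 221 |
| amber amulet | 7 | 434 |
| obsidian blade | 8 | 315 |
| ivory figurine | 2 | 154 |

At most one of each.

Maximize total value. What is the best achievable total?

Density check — copper ingots 96.85, crystal orb 87.67, ruby pendant 78.27, ivory figurine 77.00 are the best per lb.
Greedy by ratio would take copper ingots + crystal orb + ruby pendant + silver idol + amber amulet + ivory figurine: 48 lb used, total 3981.
Dropping silver idol frees 3 lb; slotting in ancient tome (5 lb) lifts the total to 4025 at 50 lb.

4025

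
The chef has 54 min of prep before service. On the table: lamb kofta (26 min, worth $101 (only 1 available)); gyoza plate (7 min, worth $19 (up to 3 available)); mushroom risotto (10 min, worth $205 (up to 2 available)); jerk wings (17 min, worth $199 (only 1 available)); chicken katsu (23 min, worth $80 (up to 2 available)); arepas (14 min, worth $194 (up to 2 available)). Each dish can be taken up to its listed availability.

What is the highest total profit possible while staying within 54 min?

803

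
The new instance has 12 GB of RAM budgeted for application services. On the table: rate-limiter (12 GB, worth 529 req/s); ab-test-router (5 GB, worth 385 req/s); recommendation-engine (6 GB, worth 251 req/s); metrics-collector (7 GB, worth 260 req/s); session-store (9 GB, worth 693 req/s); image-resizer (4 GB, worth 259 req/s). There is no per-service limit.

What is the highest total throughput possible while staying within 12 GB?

By throughput per GB: ab-test-router 77.00, session-store 77.00, image-resizer 64.75, rate-limiter 44.08 lead.
The ratio heuristic lands on 2×ab-test-router (770) but leaves 2 GB idle.
Replace 2×ab-test-router with 3×image-resizer: the trade gains 7 net, giving 777 at 12 GB.
Nothing else within 12 GB beats 777.

777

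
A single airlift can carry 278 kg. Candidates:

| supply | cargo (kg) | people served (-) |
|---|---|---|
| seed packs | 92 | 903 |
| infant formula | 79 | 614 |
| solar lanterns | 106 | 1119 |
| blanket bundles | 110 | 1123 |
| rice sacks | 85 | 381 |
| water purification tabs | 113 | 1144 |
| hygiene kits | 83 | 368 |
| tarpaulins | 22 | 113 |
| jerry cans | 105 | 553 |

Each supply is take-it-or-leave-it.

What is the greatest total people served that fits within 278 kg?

Taking the top-ratio supplies first gives solar lanterns + blanket bundles + tarpaulins for 2355 (238 kg).
Replace blanket bundles and tarpaulins with seed packs + infant formula: the trade gains 281 net, giving 2636 at 277 kg.
Runner-up blanket bundles + water purification tabs + tarpaulins tops out at 2380.

2636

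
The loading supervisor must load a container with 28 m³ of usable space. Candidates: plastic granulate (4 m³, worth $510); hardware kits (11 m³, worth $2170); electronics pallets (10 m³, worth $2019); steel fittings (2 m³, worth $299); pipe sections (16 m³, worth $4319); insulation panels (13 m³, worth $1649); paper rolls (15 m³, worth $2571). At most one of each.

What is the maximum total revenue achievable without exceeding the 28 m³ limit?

Density check — pipe sections 269.94, electronics pallets 201.90, hardware kits 197.27 are the best per m³.
Best packing: electronics pallets + steel fittings + pipe sections — 28 m³, 6637 total.
The closest alternative, hardware kits + pipe sections, reaches only 6489.

6637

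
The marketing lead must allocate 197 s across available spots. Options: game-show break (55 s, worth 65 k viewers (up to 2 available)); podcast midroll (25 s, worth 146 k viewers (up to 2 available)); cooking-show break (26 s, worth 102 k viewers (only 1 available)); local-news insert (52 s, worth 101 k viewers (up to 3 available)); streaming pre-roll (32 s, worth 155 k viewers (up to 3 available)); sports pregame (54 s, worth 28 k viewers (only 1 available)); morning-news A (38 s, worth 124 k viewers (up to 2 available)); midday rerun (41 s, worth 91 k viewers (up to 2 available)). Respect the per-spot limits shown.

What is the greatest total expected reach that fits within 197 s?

881

The ratio heuristic lands on 2×podcast midroll + cooking-show break + 3×streaming pre-roll (859) but leaves 25 s idle.
The 26 s tied up in cooking-show break is better spent on morning-news A — total rises to 881 (184 s).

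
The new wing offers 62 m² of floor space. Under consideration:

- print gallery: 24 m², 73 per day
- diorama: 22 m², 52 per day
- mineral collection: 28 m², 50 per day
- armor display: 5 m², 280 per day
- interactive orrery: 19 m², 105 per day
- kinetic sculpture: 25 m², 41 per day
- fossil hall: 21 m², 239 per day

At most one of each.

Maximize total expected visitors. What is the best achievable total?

Density check — armor display 56.00, fossil hall 11.38, interactive orrery 5.53 are the best per m².
Best packing: armor display + interactive orrery + fossil hall — 45 m², 624 total.

624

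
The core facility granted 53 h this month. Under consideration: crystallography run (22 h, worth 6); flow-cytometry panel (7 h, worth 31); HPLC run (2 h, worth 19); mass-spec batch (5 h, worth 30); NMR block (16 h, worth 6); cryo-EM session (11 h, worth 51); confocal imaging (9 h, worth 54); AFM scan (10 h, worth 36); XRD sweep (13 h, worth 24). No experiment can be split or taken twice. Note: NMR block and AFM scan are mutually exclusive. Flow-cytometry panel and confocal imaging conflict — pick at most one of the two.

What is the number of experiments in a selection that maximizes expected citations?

6

Optimal total is 214.
For example HPLC run + mass-spec batch + cryo-EM session + confocal imaging + AFM scan + XRD sweep achieves it, using 50 h.
Any selection reaching 214 contains exactly 6 experiments.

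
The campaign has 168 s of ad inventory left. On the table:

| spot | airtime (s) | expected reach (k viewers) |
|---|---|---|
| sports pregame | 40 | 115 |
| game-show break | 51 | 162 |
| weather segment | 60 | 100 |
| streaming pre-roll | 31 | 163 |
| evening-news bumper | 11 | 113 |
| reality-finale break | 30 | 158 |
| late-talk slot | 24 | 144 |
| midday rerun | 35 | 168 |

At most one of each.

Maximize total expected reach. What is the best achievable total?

Greedy by ratio would take streaming pre-roll + evening-news bumper + reality-finale break + late-talk slot + midday rerun: 131 s used, total 746.
The 24 s tied up in late-talk slot is better spent on game-show break — total rises to 764 (158 s).
Every other selection either busts 168 s or fails to beat 764.

764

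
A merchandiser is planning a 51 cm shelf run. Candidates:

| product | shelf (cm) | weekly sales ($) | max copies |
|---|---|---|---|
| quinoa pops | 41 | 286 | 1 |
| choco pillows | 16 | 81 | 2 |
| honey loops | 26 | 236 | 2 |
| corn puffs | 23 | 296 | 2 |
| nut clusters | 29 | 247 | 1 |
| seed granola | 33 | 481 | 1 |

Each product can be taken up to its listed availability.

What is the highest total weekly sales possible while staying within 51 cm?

592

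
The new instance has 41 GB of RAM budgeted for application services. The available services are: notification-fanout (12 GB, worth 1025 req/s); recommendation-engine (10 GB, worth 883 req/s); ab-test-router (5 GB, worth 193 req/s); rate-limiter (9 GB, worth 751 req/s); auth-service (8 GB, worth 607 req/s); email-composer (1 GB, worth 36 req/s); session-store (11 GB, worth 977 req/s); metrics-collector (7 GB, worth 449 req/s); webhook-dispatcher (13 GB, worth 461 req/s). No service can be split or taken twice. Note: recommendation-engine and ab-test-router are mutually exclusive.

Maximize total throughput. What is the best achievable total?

3492

Taking notification-fanout + recommendation-engine + auth-service + session-store: 41 GB used, 3492 in throughput.
Next best is notification-fanout + rate-limiter + auth-service + email-composer + session-store at 3396 (41 GB) — short by 96.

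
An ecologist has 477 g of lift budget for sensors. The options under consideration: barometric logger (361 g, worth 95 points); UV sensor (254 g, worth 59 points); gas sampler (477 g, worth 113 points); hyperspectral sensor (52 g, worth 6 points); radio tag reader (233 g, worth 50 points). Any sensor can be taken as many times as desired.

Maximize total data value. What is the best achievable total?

113

Ranking by ratio (data value/g): barometric logger 0.26, gas sampler 0.24, UV sensor 0.23.
The ratio heuristic lands on barometric logger + 2×hyperspectral sensor (107) but leaves 12 g idle.
Replace barometric logger and 2×hyperspectral sensor with gas sampler: the trade gains 6 net, giving 113 at 477 g.
Every other selection either busts 477 g or fails to beat 113.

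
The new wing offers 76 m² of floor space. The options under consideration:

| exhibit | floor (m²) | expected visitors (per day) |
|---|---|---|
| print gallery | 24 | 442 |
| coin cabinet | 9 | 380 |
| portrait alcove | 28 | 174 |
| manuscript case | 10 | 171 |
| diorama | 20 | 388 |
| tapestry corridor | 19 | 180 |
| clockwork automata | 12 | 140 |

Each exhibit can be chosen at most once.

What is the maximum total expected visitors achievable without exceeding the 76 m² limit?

1521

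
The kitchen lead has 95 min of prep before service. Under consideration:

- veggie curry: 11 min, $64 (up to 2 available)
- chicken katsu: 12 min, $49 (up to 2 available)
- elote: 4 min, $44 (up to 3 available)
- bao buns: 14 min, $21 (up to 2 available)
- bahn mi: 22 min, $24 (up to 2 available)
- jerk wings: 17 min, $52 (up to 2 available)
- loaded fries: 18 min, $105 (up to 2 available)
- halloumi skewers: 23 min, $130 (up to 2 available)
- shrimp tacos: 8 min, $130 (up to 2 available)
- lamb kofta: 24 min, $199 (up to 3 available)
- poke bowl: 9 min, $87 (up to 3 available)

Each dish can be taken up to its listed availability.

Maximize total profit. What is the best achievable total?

964

Taking the top-ratio dishes first gives veggie curry + 3×elote + 2×shrimp tacos + lamb kofta + 3×poke bowl for 916 (90 min).
The 20 min tied up in veggie curry and poke bowl is better spent on lamb kofta — total rises to 964 (94 min).
Nothing else within 95 min beats 964.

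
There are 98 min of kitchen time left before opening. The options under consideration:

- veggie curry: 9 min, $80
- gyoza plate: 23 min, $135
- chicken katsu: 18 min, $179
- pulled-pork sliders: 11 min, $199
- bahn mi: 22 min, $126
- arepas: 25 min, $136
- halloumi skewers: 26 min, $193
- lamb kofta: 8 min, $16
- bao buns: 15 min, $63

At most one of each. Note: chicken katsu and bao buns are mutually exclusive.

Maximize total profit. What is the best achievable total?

Filling by ratio: veggie curry + gyoza plate + chicken katsu + pulled-pork sliders + halloumi skewers + lamb kofta for 802, with 3 min left unused.
Dropping gyoza plate frees 23 min; slotting in arepas (25 min) lifts the total to 803 at 97 min.

803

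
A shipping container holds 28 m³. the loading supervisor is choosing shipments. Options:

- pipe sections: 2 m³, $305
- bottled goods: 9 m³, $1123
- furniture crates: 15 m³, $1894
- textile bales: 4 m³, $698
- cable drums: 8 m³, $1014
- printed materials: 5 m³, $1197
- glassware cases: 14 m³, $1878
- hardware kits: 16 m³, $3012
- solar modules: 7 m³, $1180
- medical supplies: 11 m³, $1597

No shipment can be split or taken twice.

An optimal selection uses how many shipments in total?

3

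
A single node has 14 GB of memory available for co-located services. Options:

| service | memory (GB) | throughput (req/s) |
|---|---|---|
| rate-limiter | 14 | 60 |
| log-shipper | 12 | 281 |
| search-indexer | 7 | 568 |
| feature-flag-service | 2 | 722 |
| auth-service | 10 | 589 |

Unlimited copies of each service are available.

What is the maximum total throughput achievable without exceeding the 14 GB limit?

Taking 7×feature-flag-service: 14 GB used, 5054 in throughput.

5054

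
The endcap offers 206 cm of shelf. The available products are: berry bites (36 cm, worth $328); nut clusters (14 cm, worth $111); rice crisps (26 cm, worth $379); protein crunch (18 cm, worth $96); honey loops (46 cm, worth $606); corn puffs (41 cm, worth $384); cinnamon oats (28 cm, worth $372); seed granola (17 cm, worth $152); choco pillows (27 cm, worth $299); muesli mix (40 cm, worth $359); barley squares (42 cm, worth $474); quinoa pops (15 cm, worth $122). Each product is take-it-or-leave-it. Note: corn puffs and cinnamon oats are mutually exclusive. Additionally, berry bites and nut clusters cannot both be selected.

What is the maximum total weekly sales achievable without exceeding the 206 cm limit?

By weekly sales per cm: rice crisps 14.58, cinnamon oats 13.29, honey loops 13.17, barley squares 11.29 lead.
Best packing: berry bites + rice crisps + honey loops + cinnamon oats + choco pillows + barley squares — 205 cm, 2458 total.
Next best is rice crisps + honey loops + cinnamon oats + seed granola + choco pillows + barley squares + quinoa pops at 2404 (201 cm) — short by 54.

2458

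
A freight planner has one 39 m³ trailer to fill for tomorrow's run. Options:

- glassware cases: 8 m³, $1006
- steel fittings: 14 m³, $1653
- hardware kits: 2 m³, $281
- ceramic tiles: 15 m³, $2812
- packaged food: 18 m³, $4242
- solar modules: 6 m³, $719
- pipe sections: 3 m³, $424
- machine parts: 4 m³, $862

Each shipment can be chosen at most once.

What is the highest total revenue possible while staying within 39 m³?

8197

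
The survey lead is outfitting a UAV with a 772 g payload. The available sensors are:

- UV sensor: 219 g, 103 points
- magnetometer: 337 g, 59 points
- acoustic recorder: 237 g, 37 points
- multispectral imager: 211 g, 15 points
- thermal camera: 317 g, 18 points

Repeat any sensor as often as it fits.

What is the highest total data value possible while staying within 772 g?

Ranking by ratio (data value/g): UV sensor 0.47, magnetometer 0.18, acoustic recorder 0.16.
Best packing: 3×UV sensor — 657 g, 309 total.
Every other selection either busts 772 g or fails to beat 309.

309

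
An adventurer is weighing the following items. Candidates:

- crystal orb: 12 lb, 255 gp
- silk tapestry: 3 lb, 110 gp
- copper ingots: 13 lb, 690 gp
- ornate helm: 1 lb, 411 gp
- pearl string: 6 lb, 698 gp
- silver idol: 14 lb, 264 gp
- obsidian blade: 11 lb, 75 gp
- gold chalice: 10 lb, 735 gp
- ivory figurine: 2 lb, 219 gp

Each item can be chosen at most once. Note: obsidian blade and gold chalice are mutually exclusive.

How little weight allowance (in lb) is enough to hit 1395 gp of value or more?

Need the lightest bundle worth ≥ 1395.
Taking silk tapestry + ornate helm + pearl string + ivory figurine gives 1438 (≥ 1395) for 12 lb.
Below 12 lb the best achievable stays under 1395.

12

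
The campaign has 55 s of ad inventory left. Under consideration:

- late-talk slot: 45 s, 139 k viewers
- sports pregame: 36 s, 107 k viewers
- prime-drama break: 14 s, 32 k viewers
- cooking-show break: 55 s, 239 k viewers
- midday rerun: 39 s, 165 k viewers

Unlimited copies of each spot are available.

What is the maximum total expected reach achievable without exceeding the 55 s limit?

239

Cooking-show break uses 55 of the 55 s and totals 239.
That's the maximum — no swap from here does better than 239.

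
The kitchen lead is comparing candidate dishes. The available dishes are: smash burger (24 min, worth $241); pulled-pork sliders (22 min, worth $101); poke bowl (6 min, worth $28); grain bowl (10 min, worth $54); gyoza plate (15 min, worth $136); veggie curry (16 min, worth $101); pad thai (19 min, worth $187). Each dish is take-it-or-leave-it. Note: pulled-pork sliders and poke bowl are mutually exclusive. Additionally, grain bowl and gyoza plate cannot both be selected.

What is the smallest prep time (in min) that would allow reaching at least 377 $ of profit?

Minimise min subject to total profit ≥ 377.
smash burger + gyoza plate reaches 377 using 39 min.
Below 39 min the best achievable stays under 377.

39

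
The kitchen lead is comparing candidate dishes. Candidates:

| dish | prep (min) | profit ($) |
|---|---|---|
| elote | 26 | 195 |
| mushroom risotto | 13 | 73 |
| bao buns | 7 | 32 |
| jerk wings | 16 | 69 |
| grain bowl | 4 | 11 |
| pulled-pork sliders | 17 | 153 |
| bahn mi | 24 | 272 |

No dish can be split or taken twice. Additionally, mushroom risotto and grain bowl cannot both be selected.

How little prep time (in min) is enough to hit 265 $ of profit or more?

24

Minimise min subject to total profit ≥ 265.
bahn mi: 272 profit at 24 min.
Below 24 min the best achievable stays under 265.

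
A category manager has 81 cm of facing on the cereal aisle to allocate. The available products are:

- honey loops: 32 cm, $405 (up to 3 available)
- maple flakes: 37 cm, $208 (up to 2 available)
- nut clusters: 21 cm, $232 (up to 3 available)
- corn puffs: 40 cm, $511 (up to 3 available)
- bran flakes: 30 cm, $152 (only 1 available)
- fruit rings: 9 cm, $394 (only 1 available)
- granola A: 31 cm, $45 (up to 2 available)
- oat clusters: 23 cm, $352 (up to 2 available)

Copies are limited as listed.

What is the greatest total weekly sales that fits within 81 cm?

Taking nut clusters + fruit rings + 2×oat clusters: 76 cm used, 1330 in weekly sales.

1330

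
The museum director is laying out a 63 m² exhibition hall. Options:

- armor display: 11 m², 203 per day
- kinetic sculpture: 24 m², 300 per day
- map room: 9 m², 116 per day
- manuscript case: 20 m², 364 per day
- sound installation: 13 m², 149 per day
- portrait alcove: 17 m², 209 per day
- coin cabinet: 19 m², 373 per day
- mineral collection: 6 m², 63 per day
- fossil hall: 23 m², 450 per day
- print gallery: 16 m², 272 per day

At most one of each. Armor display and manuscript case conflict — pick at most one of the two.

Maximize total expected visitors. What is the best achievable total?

The ratio heuristic lands on armor display + map room + coin cabinet + fossil hall (1142) but leaves 1 m² idle.
Dropping armor display and map room frees 20 m²; slotting in manuscript case (20 m²) lifts the total to 1187 at 62 m².
No other feasible combination exceeds 1187.

1187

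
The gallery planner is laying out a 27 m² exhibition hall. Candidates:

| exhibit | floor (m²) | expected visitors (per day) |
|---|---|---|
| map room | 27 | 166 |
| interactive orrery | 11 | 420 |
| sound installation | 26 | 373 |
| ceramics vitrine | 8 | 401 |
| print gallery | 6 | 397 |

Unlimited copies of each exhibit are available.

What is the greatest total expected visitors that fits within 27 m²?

1592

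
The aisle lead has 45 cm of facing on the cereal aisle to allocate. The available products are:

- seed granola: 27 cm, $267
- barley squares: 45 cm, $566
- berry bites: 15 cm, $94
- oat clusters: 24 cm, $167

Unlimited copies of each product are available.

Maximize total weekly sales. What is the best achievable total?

The ratio ordering already packs tightly: barley squares, 45 cm, 566.
Every other selection either busts 45 cm or fails to beat 566.

566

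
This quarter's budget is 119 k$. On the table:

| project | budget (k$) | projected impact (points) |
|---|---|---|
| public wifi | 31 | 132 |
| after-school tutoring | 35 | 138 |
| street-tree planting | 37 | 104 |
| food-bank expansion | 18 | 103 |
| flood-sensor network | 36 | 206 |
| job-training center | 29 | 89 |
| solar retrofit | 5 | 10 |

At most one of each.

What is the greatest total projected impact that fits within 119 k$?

Best packing: public wifi + food-bank expansion + flood-sensor network + job-training center + solar retrofit — 119 k$, 540 total.
Runner-up after-school tutoring + food-bank expansion + flood-sensor network + job-training center tops out at 536.

540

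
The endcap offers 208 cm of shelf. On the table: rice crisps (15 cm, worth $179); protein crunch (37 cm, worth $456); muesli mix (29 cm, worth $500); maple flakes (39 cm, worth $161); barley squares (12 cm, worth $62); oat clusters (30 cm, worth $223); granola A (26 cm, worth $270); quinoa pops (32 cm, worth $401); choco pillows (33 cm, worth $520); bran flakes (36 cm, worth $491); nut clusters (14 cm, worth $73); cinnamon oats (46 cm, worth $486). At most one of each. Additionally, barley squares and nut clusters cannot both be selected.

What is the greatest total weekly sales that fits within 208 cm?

2817

The ratio ordering already packs tightly: rice crisps + protein crunch + muesli mix + granola A + quinoa pops + choco pillows + bran flakes, 208 cm, 2817.
Next best is protein crunch + muesli mix + granola A + choco pillows + bran flakes + cinnamon oats at 2723 (207 cm) — short by 94.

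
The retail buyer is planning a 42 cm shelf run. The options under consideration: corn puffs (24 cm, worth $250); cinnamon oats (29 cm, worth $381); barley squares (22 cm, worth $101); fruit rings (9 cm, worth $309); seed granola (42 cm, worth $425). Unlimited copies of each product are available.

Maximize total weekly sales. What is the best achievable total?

Taking 4×fruit rings: 36 cm used, 1236 in weekly sales.
Every other selection either busts 42 cm or fails to beat 1236.

1236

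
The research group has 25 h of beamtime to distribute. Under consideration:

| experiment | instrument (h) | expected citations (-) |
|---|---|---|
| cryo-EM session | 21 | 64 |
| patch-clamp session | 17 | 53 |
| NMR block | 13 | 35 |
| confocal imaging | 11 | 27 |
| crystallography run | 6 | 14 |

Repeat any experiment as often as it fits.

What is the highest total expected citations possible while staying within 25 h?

67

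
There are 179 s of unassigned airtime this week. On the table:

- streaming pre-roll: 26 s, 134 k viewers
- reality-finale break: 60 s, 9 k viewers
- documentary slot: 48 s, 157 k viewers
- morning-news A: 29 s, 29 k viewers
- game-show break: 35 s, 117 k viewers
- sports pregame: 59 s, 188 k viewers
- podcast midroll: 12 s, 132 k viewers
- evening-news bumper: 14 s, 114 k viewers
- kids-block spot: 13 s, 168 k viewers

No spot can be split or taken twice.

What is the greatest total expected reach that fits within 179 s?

893

Taking the top-ratio spots first gives streaming pre-roll + documentary slot + morning-news A + game-show break + podcast midroll + evening-news bumper + kids-block spot for 851 (177 s).
Dropping morning-news A and game-show break frees 64 s; slotting in sports pregame (59 s) lifts the total to 893 at 172 s.
That's the maximum — no swap from here does better than 893.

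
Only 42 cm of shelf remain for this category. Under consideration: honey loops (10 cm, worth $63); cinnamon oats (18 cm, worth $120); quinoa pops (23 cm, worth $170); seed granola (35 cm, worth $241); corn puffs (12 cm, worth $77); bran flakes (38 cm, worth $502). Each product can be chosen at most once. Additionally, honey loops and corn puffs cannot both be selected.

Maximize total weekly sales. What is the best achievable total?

502

Best packing: bran flakes — 38 cm, 502 total.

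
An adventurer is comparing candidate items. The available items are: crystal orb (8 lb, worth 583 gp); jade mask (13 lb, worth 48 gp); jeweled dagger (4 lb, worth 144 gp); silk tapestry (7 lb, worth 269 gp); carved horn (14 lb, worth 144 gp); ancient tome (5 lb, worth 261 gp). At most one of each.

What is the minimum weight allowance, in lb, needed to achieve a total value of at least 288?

8

Look for the lowest-weight combination reaching 288.
Taking crystal orb gives 583 (≥ 288) for 8 lb.
No combination under 8 lb hits 288.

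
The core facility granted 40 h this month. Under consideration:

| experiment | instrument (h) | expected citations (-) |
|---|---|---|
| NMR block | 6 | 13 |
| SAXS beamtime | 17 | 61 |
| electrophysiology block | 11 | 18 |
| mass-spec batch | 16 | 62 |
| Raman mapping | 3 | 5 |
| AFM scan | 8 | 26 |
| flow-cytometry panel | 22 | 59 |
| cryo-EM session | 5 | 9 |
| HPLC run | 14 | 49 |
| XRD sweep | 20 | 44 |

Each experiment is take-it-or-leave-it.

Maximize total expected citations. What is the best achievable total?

137

By expected citations per h: mass-spec batch 3.88, SAXS beamtime 3.59, HPLC run 3.50 lead.
Greedy by ratio would take NMR block + SAXS beamtime + mass-spec batch: 39 h used, total 136.
The 23 h tied up in NMR block and SAXS beamtime is better spent on AFM scan + HPLC run — total rises to 137 (38 h).
Runner-up NMR block + SAXS beamtime + mass-spec batch tops out at 136.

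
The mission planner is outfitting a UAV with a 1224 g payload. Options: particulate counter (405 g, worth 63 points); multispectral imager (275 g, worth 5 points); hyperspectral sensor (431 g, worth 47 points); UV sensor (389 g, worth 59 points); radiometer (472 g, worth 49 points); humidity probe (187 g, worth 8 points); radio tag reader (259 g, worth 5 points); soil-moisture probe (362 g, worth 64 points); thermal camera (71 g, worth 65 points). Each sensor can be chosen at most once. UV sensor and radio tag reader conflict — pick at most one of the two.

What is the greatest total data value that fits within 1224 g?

200

By data value per g: thermal camera 0.92, soil-moisture probe 0.18, particulate counter 0.16 lead.
Taking particulate counter + humidity probe + soil-moisture probe + thermal camera: 1025 g used, 200 in data value.
Every other selection either busts 1224 g or breaks a pairing rule or fails to beat 200.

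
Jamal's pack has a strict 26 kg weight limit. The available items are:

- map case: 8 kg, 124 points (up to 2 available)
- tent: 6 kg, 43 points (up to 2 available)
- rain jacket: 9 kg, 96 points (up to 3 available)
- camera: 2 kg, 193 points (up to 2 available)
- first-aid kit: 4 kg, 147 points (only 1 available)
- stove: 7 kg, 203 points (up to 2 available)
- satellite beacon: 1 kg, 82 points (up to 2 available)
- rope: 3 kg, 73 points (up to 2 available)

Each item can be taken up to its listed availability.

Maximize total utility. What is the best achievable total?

Taking 2×camera + first-aid kit + 2×stove + 2×satellite beacon: 24 kg used, 1103 in utility.
Every other selection either busts 26 kg or exceeds an availability limit or fails to beat 1103.

1103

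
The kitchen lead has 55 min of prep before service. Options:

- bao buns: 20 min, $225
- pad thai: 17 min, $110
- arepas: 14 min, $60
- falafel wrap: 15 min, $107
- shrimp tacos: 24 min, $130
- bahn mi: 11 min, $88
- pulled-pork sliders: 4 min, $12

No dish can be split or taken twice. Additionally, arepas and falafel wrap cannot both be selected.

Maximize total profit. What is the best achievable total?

443

Greedy by ratio would take bao buns + falafel wrap + bahn mi + pulled-pork sliders: 50 min used, total 432.
The 19 min tied up in falafel wrap and pulled-pork sliders is better spent on shrimp tacos — total rises to 443 (55 min).
Runner-up bao buns + pad thai + falafel wrap tops out at 442.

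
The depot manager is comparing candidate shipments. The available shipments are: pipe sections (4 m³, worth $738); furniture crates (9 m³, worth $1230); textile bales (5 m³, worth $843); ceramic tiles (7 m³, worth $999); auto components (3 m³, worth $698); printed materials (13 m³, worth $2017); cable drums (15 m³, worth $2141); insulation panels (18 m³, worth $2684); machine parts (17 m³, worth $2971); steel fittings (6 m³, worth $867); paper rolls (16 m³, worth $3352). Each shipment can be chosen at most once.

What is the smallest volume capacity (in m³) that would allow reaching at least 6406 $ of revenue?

34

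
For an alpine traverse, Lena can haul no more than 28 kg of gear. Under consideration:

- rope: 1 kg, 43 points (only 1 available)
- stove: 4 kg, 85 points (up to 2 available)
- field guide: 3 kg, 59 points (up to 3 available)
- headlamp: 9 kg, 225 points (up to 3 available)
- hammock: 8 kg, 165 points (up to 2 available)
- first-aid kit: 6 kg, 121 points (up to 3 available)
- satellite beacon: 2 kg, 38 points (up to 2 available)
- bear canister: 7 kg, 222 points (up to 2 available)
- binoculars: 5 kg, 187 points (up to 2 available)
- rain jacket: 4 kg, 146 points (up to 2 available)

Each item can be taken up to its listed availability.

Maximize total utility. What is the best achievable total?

Rope + satellite beacon + bear canister + 2×binoculars + 2×rain jacket uses 28 of the 28 kg and totals 969.
No other feasible combination exceeds 969.

969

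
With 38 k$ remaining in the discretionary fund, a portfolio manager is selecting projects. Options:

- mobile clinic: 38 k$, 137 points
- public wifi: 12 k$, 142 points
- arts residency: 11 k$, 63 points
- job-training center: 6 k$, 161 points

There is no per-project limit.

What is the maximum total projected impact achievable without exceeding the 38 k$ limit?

The ratio ordering already packs tightly: 6×job-training center, 36 k$, 966.
The spare 2 k$ is too small for any remaining project, and no exchange beats 966.

966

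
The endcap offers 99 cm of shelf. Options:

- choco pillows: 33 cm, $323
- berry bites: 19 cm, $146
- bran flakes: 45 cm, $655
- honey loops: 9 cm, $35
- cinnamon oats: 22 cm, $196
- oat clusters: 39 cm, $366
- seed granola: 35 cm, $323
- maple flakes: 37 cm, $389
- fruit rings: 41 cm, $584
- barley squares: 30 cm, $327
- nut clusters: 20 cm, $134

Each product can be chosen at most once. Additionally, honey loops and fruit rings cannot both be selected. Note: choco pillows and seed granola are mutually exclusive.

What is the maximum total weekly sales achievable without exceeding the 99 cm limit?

1239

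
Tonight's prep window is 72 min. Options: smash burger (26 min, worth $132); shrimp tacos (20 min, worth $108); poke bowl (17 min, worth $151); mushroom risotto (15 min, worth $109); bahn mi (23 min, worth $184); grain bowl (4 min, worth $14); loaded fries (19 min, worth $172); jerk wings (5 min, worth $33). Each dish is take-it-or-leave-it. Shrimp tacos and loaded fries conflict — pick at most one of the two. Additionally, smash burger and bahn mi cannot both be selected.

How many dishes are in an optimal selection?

5

The maximum profit within 72 min is 554.
One optimal bundle: poke bowl + bahn mi + grain bowl + loaded fries + jerk wings (68 min).
Every optimal selection uses 5 dishes.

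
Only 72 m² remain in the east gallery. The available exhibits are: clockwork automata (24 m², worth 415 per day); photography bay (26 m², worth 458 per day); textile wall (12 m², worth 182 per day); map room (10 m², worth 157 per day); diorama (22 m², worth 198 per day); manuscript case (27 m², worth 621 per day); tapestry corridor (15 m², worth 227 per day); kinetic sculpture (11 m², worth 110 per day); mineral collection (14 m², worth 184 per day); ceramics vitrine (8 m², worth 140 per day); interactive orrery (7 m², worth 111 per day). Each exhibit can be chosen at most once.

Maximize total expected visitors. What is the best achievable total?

The ratio heuristic lands on photography bay + manuscript case + ceramics vitrine + interactive orrery (1330) but leaves 4 m² idle.
Replace interactive orrery with map room: the trade gains 46 net, giving 1376 at 71 m².
That's the maximum — no swap from here does better than 1376.

1376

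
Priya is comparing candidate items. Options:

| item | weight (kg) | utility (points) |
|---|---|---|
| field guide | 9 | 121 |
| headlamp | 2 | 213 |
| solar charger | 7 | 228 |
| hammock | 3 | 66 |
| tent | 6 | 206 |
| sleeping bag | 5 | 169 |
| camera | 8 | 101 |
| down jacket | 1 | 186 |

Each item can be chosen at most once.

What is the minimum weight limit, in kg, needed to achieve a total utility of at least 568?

Minimise kg subject to total utility ≥ 568.
headlamp + sleeping bag + down jacket reaches 568 using 8 kg.
Below 8 kg the best achievable stays under 568.

8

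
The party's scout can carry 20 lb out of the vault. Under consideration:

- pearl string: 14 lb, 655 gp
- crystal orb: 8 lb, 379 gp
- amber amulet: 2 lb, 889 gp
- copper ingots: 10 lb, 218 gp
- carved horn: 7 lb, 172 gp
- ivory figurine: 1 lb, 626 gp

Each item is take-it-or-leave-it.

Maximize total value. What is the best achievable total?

2170

Greedy by ratio would take crystal orb + amber amulet + carved horn + ivory figurine: 18 lb used, total 2066.
Dropping crystal orb and carved horn frees 15 lb; slotting in pearl string (14 lb) lifts the total to 2170 at 17 lb.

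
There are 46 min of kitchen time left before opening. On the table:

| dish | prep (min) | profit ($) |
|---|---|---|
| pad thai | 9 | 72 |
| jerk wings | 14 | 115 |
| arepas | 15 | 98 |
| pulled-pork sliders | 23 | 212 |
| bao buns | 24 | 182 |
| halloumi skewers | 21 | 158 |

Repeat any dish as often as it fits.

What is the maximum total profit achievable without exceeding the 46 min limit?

424

Density check — pulled-pork sliders 9.22, jerk wings 8.21, pad thai 8.00, bao buns 7.58 are the best per min.
The ratio ordering already packs tightly: 2×pulled-pork sliders, 46 min, 424.
That's the maximum — no swap from here does better than 424.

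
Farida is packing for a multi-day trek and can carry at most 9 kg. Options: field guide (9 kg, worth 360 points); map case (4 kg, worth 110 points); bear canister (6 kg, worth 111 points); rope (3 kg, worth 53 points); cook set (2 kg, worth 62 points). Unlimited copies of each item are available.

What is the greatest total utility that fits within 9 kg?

360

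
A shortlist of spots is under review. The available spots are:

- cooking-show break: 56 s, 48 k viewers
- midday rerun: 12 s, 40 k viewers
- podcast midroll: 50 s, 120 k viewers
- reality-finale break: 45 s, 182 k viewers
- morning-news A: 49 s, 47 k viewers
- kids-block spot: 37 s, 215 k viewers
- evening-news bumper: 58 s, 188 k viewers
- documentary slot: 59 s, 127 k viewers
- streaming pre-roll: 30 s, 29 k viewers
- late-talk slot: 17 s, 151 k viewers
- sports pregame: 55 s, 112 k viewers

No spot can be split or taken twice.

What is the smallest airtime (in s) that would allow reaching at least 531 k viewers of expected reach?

99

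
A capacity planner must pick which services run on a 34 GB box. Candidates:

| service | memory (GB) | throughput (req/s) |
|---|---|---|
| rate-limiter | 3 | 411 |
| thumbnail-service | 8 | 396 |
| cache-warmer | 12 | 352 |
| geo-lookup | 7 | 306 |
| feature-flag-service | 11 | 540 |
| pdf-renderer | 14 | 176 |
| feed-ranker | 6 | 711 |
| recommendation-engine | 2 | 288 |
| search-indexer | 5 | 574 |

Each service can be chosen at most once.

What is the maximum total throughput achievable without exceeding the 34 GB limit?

By throughput per GB: recommendation-engine 144.00, rate-limiter 137.00, feed-ranker 118.50 lead.
A density-first pass picks rate-limiter + thumbnail-service + geo-lookup + feed-ranker + recommendation-engine + search-indexer — 2686 at 31 GB.
Replace thumbnail-service with feature-flag-service: the trade gains 144 net, giving 2830 at 34 GB.
An exhaustive check of the 512 subsets confirms 2830.

2830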